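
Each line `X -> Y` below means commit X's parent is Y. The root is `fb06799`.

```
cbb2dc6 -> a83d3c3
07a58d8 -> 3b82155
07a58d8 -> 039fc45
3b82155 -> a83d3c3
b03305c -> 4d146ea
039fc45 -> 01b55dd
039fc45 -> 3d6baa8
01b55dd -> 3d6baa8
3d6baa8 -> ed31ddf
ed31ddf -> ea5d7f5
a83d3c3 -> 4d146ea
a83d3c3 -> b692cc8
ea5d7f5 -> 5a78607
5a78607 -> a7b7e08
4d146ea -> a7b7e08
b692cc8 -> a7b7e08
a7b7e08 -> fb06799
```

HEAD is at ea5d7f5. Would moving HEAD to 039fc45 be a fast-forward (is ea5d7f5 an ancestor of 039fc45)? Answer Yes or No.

Yes

A fast-forward from ea5d7f5 to 039fc45 is possible iff ea5d7f5 is an ancestor of 039fc45.
Ancestors of 039fc45: {01b55dd, 039fc45, 3d6baa8, 5a78607, a7b7e08, ea5d7f5, ed31ddf, fb06799}.
ea5d7f5 is among them, so fast-forward is possible.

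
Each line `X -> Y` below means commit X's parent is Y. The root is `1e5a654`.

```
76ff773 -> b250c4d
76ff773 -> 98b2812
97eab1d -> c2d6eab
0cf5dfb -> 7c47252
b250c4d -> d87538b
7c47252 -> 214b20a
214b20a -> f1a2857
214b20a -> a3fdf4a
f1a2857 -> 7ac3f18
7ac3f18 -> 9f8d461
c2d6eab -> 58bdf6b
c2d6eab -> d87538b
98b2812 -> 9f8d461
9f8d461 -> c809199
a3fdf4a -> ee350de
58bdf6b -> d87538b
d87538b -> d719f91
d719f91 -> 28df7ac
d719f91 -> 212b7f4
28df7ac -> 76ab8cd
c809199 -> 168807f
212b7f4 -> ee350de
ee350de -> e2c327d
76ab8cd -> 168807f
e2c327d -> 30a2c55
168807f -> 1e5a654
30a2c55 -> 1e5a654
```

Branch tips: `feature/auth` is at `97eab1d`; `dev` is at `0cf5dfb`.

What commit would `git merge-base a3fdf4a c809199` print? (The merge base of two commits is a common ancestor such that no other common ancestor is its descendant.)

1e5a654

Ancestors of a3fdf4a: {1e5a654, 30a2c55, a3fdf4a, e2c327d, ee350de}.
Ancestors of c809199: {168807f, 1e5a654, c809199}.
Common ancestors: {1e5a654}.
The only common ancestor is 1e5a654, so it is the merge base.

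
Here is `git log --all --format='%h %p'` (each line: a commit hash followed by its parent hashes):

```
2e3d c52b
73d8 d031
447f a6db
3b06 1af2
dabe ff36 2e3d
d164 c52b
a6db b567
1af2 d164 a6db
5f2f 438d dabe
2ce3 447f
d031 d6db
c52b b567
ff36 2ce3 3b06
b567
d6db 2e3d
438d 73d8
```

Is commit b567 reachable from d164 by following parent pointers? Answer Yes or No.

Yes

Ancestors of d164 (commits reachable by following parents): {b567, c52b, d164}.
b567 is in that set, so it is an ancestor of d164.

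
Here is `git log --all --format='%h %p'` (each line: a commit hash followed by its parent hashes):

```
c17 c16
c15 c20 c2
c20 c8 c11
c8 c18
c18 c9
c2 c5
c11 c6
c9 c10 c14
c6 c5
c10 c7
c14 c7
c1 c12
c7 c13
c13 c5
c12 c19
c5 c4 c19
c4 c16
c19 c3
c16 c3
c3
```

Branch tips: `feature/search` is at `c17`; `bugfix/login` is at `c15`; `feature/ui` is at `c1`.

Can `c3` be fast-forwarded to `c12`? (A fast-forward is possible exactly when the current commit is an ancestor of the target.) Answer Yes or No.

A fast-forward from c3 to c12 is possible iff c3 is an ancestor of c12.
Ancestors of c12: {c12, c19, c3}.
c3 is among them, so fast-forward is possible.

Yes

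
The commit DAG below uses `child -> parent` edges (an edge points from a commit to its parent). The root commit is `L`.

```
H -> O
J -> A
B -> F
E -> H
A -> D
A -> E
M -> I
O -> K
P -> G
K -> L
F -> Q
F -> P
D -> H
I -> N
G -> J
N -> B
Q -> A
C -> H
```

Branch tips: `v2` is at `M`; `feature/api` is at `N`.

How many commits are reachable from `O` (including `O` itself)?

Walking parent pointers from O: reachable set = {K, L, O}.
That is 3 commits.

3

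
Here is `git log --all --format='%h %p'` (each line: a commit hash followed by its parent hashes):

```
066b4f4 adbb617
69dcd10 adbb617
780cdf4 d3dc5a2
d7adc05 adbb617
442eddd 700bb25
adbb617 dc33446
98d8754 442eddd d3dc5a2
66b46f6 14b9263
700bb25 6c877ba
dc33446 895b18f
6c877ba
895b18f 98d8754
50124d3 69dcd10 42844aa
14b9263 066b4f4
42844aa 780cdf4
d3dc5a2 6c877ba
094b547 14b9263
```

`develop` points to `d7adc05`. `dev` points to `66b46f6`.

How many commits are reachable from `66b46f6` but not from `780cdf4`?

Reachable from 66b46f6: {066b4f4, 14b9263, 442eddd, 66b46f6, 6c877ba, 700bb25, 895b18f, 98d8754, adbb617, d3dc5a2, dc33446}.
Reachable from 780cdf4: {6c877ba, 780cdf4, d3dc5a2}.
In 66b46f6's history but not 780cdf4's: {066b4f4, 14b9263, 442eddd, 66b46f6, 700bb25, 895b18f, 98d8754, adbb617, dc33446} — 9 commits.

9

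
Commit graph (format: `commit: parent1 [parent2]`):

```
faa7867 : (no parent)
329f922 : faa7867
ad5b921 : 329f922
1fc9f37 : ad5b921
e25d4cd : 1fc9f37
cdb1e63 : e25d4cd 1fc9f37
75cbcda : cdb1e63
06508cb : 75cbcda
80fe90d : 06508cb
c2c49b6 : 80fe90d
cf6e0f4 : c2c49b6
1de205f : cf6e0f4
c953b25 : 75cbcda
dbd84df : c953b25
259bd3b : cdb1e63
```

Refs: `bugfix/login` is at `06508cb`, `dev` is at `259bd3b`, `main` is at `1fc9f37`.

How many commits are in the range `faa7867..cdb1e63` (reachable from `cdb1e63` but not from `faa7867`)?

Reachable from cdb1e63: {1fc9f37, 329f922, ad5b921, cdb1e63, e25d4cd, faa7867}.
Reachable from faa7867: {faa7867}.
In cdb1e63's history but not faa7867's: {1fc9f37, 329f922, ad5b921, cdb1e63, e25d4cd} — 5 commits.

5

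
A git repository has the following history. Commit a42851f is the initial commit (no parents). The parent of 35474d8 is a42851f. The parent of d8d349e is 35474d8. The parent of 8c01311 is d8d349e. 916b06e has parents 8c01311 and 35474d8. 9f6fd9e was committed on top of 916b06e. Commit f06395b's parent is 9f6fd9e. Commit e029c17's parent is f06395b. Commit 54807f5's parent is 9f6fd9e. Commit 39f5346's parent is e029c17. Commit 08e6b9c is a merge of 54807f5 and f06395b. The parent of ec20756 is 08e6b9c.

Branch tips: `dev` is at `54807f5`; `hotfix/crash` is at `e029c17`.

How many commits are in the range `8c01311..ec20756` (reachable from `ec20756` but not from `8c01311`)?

6

Reachable from ec20756: {08e6b9c, 35474d8, 54807f5, 8c01311, 916b06e, 9f6fd9e, a42851f, d8d349e, ec20756, f06395b}.
Reachable from 8c01311: {35474d8, 8c01311, a42851f, d8d349e}.
In ec20756's history but not 8c01311's: {08e6b9c, 54807f5, 916b06e, 9f6fd9e, ec20756, f06395b} — 6 commits.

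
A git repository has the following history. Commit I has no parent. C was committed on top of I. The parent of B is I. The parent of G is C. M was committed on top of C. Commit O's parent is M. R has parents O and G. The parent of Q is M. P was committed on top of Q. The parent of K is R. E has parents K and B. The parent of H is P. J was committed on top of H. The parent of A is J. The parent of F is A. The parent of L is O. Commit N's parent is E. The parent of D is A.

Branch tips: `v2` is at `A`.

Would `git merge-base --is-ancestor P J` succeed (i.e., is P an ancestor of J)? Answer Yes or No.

Ancestors of J (commits reachable by following parents): {C, H, I, J, M, P, Q}.
P is in that set, so it is an ancestor of J.

Yes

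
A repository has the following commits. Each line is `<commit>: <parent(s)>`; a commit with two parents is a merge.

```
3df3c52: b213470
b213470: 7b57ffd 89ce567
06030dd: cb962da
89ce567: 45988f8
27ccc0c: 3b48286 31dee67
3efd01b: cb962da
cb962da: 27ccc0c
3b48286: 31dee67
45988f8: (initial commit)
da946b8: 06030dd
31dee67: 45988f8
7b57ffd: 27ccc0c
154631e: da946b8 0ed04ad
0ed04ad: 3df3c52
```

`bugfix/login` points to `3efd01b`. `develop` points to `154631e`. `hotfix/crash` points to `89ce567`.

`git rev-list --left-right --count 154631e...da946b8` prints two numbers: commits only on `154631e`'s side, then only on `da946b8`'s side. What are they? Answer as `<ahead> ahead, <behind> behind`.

6 ahead, 0 behind

Reachable from 154631e: {06030dd, 0ed04ad, 154631e, 27ccc0c, 31dee67, 3b48286, 3df3c52, 45988f8, 7b57ffd, 89ce567, b213470, cb962da, da946b8}.
Reachable from da946b8: {06030dd, 27ccc0c, 31dee67, 3b48286, 45988f8, cb962da, da946b8}.
Only in 154631e's history (ahead): {0ed04ad, 154631e, 3df3c52, 7b57ffd, 89ce567, b213470} — 6.
Only in da946b8's history (behind): {} — 0.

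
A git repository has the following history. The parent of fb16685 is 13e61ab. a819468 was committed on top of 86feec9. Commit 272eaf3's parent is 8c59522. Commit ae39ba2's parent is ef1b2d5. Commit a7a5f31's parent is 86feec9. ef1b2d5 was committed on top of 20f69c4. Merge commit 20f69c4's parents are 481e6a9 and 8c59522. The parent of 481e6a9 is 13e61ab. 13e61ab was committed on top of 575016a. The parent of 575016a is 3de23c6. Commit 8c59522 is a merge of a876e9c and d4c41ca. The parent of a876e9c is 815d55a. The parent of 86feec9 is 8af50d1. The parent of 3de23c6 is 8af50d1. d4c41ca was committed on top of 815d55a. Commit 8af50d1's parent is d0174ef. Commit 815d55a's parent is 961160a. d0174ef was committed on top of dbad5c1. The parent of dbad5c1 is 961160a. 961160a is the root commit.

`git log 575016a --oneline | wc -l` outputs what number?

6

Walking parent pointers from 575016a: reachable set = {3de23c6, 575016a, 8af50d1, 961160a, d0174ef, dbad5c1}.
That is 6 commits.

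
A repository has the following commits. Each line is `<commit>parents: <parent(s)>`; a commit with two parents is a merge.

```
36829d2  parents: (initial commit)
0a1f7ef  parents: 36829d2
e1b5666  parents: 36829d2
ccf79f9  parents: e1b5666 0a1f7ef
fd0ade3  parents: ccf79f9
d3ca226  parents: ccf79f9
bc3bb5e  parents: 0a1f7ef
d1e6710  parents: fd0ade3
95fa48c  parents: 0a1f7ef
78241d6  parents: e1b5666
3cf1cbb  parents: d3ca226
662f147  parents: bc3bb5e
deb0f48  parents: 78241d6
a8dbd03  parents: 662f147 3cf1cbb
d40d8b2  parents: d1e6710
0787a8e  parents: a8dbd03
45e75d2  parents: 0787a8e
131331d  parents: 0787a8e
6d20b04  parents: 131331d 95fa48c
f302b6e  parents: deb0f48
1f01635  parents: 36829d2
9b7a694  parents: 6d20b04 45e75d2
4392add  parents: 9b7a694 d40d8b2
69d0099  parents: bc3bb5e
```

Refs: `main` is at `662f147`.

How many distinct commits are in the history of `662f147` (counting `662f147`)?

Walking parent pointers from 662f147: reachable set = {0a1f7ef, 36829d2, 662f147, bc3bb5e}.
That is 4 commits.

4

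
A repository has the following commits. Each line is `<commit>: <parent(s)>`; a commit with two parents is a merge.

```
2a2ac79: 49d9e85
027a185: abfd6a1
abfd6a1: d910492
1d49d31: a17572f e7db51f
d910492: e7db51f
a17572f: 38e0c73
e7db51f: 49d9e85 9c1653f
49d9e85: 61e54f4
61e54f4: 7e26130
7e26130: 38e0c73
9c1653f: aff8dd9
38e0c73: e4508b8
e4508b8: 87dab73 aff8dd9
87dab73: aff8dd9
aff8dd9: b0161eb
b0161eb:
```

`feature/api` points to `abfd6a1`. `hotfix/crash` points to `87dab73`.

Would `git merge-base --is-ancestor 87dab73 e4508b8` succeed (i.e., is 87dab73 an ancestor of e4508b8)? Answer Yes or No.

Ancestors of e4508b8 (commits reachable by following parents): {87dab73, aff8dd9, b0161eb, e4508b8}.
87dab73 is in that set, so it is an ancestor of e4508b8.

Yes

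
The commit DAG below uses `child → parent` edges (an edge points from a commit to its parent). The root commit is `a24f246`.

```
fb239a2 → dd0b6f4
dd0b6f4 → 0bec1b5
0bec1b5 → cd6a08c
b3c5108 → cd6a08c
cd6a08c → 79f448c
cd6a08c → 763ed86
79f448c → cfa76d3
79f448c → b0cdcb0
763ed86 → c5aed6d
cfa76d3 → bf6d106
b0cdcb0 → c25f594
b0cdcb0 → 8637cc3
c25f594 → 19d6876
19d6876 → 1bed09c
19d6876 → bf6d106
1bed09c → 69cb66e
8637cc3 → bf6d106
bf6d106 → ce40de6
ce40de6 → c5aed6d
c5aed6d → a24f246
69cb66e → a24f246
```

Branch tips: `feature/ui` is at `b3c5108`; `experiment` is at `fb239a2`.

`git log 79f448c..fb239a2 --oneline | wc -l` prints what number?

Reachable from fb239a2: {0bec1b5, 19d6876, 1bed09c, 69cb66e, 763ed86, 79f448c, 8637cc3, a24f246, b0cdcb0, bf6d106, c25f594, c5aed6d, cd6a08c, ce40de6, cfa76d3, dd0b6f4, fb239a2}.
Reachable from 79f448c: {19d6876, 1bed09c, 69cb66e, 79f448c, 8637cc3, a24f246, b0cdcb0, bf6d106, c25f594, c5aed6d, ce40de6, cfa76d3}.
In fb239a2's history but not 79f448c's: {0bec1b5, 763ed86, cd6a08c, dd0b6f4, fb239a2} — 5 commits.

5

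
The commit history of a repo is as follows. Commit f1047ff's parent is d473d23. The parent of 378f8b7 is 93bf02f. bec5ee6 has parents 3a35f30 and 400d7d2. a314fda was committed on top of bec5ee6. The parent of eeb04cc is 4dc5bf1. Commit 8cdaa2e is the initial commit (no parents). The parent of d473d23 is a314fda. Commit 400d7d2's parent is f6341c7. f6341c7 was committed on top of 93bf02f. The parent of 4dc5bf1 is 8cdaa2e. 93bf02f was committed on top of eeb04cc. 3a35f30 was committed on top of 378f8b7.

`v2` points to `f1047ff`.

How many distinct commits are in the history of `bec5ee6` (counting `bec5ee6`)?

9

Walking parent pointers from bec5ee6: reachable set = {378f8b7, 3a35f30, 400d7d2, 4dc5bf1, 8cdaa2e, 93bf02f, bec5ee6, eeb04cc, f6341c7}.
That is 9 commits.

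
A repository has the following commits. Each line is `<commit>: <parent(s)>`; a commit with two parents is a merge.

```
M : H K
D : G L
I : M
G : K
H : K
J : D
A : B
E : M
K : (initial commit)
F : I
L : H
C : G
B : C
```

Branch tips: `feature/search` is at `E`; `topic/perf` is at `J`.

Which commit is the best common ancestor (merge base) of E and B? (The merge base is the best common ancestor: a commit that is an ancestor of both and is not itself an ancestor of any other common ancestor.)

Ancestors of E: {E, H, K, M}.
Ancestors of B: {B, C, G, K}.
Common ancestors: {K}.
The only common ancestor is K, so it is the merge base.

K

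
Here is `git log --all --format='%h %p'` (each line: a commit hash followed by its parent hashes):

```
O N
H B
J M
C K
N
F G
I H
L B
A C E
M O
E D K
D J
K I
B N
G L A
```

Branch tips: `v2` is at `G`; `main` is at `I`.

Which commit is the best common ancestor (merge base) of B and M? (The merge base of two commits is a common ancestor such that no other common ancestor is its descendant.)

Ancestors of B: {B, N}.
Ancestors of M: {M, N, O}.
Common ancestors: {N}.
The only common ancestor is N, so it is the merge base.

N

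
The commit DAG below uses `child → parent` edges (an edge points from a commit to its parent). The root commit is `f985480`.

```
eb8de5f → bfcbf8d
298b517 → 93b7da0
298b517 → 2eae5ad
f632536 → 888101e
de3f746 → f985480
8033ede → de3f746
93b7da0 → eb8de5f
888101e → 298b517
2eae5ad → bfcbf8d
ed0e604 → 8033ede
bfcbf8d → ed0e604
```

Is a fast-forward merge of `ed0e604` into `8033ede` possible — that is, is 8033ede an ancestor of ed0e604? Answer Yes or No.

A fast-forward from 8033ede to ed0e604 is possible iff 8033ede is an ancestor of ed0e604.
Ancestors of ed0e604: {8033ede, de3f746, ed0e604, f985480}.
8033ede is among them, so fast-forward is possible.

Yes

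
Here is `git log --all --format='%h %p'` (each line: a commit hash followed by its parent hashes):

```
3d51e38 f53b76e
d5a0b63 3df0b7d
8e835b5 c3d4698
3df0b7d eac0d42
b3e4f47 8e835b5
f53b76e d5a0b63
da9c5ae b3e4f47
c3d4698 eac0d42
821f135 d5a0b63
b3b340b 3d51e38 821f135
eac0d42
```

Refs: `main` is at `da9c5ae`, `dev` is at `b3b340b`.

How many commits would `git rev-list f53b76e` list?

4

Walking parent pointers from f53b76e: reachable set = {3df0b7d, d5a0b63, eac0d42, f53b76e}.
That is 4 commits.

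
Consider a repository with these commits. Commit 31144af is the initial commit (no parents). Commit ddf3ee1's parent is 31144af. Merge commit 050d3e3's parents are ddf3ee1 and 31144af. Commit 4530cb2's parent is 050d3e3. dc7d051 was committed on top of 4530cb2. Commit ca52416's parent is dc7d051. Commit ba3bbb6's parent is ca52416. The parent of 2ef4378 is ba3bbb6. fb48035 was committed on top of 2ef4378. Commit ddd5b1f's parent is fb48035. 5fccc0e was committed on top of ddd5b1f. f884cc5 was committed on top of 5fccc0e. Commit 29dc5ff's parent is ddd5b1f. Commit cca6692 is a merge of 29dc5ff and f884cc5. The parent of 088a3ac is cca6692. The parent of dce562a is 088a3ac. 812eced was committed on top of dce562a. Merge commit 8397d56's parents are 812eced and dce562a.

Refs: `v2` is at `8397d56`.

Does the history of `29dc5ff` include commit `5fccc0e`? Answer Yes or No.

Ancestors of 29dc5ff: {050d3e3, 29dc5ff, 2ef4378, 31144af, 4530cb2, ba3bbb6, ca52416, dc7d051, ddd5b1f, ddf3ee1, fb48035}.
5fccc0e is not in that set, so it is not an ancestor of 29dc5ff.

No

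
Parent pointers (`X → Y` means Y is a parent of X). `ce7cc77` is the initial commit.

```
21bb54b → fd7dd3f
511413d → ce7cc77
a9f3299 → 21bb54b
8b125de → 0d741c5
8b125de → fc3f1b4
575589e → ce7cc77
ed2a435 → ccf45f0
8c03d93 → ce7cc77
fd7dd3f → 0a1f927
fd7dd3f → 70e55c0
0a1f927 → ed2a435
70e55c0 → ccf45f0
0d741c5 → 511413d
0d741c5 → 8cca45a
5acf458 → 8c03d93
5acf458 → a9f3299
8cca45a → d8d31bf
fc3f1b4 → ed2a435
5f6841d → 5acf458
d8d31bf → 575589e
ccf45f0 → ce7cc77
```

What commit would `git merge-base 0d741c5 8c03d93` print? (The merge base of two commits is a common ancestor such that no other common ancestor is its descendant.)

Ancestors of 0d741c5: {0d741c5, 511413d, 575589e, 8cca45a, ce7cc77, d8d31bf}.
Ancestors of 8c03d93: {8c03d93, ce7cc77}.
Common ancestors: {ce7cc77}.
The only common ancestor is ce7cc77, so it is the merge base.

ce7cc77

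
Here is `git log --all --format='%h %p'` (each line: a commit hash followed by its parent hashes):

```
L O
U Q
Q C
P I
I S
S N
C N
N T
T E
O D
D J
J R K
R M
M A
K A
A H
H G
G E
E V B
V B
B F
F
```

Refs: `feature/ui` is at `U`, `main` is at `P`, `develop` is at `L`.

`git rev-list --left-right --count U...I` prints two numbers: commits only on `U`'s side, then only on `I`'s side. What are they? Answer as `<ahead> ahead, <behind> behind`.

3 ahead, 2 behind

Reachable from U: {B, C, E, F, N, Q, T, U, V}.
Reachable from I: {B, E, F, I, N, S, T, V}.
Only in U's history (ahead): {C, Q, U} — 3.
Only in I's history (behind): {I, S} — 2.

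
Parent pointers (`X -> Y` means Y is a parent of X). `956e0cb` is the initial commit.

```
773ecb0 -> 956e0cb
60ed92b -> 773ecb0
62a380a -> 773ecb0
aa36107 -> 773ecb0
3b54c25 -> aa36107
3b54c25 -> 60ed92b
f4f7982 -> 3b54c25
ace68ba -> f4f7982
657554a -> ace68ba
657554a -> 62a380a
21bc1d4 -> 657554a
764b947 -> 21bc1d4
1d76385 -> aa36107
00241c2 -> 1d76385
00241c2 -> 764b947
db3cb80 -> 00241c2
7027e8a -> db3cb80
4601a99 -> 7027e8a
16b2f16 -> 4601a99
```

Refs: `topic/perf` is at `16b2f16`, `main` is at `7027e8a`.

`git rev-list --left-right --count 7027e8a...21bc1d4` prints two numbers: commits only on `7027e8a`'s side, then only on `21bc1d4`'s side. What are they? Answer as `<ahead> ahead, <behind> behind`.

5 ahead, 0 behind

Reachable from 7027e8a: {00241c2, 1d76385, 21bc1d4, 3b54c25, 60ed92b, 62a380a, 657554a, 7027e8a, 764b947, 773ecb0, 956e0cb, aa36107, ace68ba, db3cb80, f4f7982}.
Reachable from 21bc1d4: {21bc1d4, 3b54c25, 60ed92b, 62a380a, 657554a, 773ecb0, 956e0cb, aa36107, ace68ba, f4f7982}.
Only in 7027e8a's history (ahead): {00241c2, 1d76385, 7027e8a, 764b947, db3cb80} — 5.
Only in 21bc1d4's history (behind): {} — 0.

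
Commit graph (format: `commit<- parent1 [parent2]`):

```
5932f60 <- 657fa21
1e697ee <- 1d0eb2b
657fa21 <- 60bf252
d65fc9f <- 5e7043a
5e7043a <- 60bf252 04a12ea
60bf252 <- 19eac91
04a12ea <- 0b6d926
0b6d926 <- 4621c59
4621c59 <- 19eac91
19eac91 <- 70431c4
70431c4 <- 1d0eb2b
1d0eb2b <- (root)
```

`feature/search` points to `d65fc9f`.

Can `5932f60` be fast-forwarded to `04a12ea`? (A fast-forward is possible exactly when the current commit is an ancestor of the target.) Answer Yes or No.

No

A fast-forward from 5932f60 to 04a12ea is possible iff 5932f60 is an ancestor of 04a12ea.
Ancestors of 04a12ea: {04a12ea, 0b6d926, 19eac91, 1d0eb2b, 4621c59, 70431c4}.
5932f60 is not among them, so fast-forward is not possible.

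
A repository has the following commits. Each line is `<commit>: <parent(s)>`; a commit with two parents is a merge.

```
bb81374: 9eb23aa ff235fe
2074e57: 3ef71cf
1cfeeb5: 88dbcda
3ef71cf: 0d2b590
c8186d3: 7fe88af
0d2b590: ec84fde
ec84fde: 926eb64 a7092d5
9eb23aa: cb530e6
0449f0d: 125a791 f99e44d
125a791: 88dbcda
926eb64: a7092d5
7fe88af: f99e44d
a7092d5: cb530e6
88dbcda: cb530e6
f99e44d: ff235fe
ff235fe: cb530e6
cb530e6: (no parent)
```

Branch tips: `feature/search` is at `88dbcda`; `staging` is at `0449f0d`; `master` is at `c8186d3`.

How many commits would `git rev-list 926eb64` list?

3

Walking parent pointers from 926eb64: reachable set = {926eb64, a7092d5, cb530e6}.
That is 3 commits.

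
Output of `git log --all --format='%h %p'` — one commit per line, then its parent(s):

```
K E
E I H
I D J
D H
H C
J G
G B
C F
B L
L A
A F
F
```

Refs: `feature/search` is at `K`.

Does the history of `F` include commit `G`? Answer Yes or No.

Ancestors of F: {F}.
G is not in that set, so it is not an ancestor of F.

No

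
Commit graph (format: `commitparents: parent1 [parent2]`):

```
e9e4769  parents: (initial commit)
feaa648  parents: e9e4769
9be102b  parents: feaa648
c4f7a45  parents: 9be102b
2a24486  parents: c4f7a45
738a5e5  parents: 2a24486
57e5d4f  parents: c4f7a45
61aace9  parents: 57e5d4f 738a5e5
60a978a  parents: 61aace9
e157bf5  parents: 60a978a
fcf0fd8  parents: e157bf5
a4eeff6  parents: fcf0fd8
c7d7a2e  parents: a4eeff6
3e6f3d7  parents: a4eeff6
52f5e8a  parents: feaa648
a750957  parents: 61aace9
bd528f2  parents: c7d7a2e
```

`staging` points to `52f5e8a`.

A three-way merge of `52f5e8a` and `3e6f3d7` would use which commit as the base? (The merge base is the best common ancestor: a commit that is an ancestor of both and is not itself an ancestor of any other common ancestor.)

feaa648

Ancestors of 52f5e8a: {52f5e8a, e9e4769, feaa648}.
Ancestors of 3e6f3d7: {2a24486, 3e6f3d7, 57e5d4f, 60a978a, 61aace9, 738a5e5, 9be102b, a4eeff6, c4f7a45, e157bf5, e9e4769, fcf0fd8, feaa648}.
Common ancestors: {e9e4769, feaa648}.
Among these, feaa648 is not an ancestor of any other common ancestor — it is the merge base.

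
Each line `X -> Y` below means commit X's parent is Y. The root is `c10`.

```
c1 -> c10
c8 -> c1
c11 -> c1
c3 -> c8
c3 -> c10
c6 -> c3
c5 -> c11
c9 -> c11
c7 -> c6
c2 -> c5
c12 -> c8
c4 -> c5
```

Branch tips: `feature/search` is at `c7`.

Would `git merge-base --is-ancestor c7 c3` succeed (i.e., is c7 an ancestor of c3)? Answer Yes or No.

No

Ancestors of c3: {c1, c10, c3, c8}.
c7 is not in that set, so it is not an ancestor of c3.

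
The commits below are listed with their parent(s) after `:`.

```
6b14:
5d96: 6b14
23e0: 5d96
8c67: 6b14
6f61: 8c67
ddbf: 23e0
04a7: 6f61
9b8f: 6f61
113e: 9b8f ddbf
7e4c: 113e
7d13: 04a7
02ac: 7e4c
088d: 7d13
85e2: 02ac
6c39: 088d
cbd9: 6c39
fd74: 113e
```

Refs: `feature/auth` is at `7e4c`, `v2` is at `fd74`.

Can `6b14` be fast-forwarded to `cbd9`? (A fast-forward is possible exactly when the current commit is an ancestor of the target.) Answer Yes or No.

A fast-forward from 6b14 to cbd9 is possible iff 6b14 is an ancestor of cbd9.
Ancestors of cbd9: {04a7, 088d, 6b14, 6c39, 6f61, 7d13, 8c67, cbd9}.
6b14 is among them, so fast-forward is possible.

Yes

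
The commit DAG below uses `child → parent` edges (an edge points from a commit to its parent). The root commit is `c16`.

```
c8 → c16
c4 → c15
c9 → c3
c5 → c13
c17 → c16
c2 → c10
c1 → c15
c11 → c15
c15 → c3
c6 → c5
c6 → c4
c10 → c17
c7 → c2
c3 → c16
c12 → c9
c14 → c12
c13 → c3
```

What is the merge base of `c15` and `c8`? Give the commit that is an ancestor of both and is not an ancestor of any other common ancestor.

c16

Ancestors of c15: {c15, c16, c3}.
Ancestors of c8: {c16, c8}.
Common ancestors: {c16}.
The only common ancestor is c16, so it is the merge base.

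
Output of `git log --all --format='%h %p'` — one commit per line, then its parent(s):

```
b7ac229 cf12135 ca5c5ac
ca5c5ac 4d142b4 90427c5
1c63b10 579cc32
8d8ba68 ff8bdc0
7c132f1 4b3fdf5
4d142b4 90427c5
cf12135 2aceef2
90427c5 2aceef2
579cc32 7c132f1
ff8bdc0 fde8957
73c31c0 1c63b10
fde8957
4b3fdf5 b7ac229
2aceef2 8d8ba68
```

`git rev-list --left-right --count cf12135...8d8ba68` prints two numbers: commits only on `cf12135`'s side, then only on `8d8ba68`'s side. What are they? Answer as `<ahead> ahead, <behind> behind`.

2 ahead, 0 behind

Reachable from cf12135: {2aceef2, 8d8ba68, cf12135, fde8957, ff8bdc0}.
Reachable from 8d8ba68: {8d8ba68, fde8957, ff8bdc0}.
Only in cf12135's history (ahead): {2aceef2, cf12135} — 2.
Only in 8d8ba68's history (behind): {} — 0.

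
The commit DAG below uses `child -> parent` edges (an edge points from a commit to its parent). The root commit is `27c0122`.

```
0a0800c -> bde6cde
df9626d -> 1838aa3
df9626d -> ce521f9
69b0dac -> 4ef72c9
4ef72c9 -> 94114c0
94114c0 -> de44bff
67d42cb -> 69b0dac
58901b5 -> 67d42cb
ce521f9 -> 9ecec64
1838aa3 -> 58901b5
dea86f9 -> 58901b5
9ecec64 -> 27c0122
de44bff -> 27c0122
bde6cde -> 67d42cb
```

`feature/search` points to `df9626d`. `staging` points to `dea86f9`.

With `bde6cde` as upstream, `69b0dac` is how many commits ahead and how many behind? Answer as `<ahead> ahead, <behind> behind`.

0 ahead, 2 behind

Reachable from 69b0dac: {27c0122, 4ef72c9, 69b0dac, 94114c0, de44bff}.
Reachable from bde6cde: {27c0122, 4ef72c9, 67d42cb, 69b0dac, 94114c0, bde6cde, de44bff}.
Only in 69b0dac's history (ahead): {} — 0.
Only in bde6cde's history (behind): {67d42cb, bde6cde} — 2.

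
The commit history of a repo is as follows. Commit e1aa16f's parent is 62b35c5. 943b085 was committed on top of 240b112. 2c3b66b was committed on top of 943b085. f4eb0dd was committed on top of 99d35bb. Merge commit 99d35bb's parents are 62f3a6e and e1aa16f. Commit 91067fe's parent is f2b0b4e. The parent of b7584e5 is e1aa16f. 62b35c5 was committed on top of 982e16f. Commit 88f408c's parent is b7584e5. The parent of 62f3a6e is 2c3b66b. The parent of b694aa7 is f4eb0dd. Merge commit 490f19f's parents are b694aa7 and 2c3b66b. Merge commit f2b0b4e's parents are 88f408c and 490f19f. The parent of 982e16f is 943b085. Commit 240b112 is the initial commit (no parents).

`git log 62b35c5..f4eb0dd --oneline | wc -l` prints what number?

5

Reachable from f4eb0dd: {240b112, 2c3b66b, 62b35c5, 62f3a6e, 943b085, 982e16f, 99d35bb, e1aa16f, f4eb0dd}.
Reachable from 62b35c5: {240b112, 62b35c5, 943b085, 982e16f}.
In f4eb0dd's history but not 62b35c5's: {2c3b66b, 62f3a6e, 99d35bb, e1aa16f, f4eb0dd} — 5 commits.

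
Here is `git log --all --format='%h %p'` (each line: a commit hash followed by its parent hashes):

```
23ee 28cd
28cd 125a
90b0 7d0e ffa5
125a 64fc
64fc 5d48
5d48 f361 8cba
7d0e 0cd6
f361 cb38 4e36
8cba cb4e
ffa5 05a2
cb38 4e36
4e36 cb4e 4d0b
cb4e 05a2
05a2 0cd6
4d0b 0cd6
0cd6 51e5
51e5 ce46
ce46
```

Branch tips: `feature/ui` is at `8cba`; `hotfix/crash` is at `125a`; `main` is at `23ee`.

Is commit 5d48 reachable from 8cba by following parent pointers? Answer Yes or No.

No

Ancestors of 8cba: {05a2, 0cd6, 51e5, 8cba, cb4e, ce46}.
5d48 is not in that set, so it is not an ancestor of 8cba.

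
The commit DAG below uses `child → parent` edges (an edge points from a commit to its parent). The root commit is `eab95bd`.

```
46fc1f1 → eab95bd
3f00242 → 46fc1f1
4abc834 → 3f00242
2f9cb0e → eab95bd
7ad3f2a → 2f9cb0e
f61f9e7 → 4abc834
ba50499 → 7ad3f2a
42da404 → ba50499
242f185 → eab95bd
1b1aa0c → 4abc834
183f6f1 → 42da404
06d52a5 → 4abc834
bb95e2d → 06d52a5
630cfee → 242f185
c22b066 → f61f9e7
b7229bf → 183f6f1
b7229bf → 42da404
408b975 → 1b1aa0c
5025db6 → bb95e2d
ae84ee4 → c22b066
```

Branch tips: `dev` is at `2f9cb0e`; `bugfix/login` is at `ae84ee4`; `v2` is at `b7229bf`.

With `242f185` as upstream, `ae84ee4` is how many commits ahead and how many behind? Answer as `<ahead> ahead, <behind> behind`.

Reachable from ae84ee4: {3f00242, 46fc1f1, 4abc834, ae84ee4, c22b066, eab95bd, f61f9e7}.
Reachable from 242f185: {242f185, eab95bd}.
Only in ae84ee4's history (ahead): {3f00242, 46fc1f1, 4abc834, ae84ee4, c22b066, f61f9e7} — 6.
Only in 242f185's history (behind): {242f185} — 1.

6 ahead, 1 behind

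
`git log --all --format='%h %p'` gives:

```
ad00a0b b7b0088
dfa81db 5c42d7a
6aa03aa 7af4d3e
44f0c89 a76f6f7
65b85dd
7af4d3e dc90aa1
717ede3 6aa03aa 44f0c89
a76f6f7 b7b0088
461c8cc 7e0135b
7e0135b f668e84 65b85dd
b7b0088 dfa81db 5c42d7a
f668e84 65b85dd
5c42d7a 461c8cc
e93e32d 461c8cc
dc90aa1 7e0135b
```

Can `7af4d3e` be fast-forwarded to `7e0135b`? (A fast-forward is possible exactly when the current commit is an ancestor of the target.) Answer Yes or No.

No

A fast-forward from 7af4d3e to 7e0135b is possible iff 7af4d3e is an ancestor of 7e0135b.
Ancestors of 7e0135b: {65b85dd, 7e0135b, f668e84}.
7af4d3e is not among them, so fast-forward is not possible.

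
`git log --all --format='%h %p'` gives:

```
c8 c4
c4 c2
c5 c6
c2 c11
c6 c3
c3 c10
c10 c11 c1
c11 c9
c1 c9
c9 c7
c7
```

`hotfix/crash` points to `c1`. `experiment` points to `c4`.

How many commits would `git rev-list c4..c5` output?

Reachable from c5: {c1, c10, c11, c3, c5, c6, c7, c9}.
Reachable from c4: {c11, c2, c4, c7, c9}.
In c5's history but not c4's: {c1, c10, c3, c5, c6} — 5 commits.

5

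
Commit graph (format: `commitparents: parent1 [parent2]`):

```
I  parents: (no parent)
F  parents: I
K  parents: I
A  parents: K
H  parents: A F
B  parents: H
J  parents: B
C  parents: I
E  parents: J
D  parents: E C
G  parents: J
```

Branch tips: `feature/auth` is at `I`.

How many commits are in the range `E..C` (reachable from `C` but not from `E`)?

1

Reachable from C: {C, I}.
Reachable from E: {A, B, E, F, H, I, J, K}.
In C's history but not E's: {C} — 1 commit.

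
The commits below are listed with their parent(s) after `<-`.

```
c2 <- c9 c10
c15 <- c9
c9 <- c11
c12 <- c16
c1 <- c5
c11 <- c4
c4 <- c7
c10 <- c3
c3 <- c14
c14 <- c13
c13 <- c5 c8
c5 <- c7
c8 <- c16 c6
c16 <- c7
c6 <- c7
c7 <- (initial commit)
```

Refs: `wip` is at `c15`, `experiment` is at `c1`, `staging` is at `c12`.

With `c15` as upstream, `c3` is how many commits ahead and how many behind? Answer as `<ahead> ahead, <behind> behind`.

7 ahead, 4 behind

Reachable from c3: {c13, c14, c16, c3, c5, c6, c7, c8}.
Reachable from c15: {c11, c15, c4, c7, c9}.
Only in c3's history (ahead): {c13, c14, c16, c3, c5, c6, c8} — 7.
Only in c15's history (behind): {c11, c15, c4, c9} — 4.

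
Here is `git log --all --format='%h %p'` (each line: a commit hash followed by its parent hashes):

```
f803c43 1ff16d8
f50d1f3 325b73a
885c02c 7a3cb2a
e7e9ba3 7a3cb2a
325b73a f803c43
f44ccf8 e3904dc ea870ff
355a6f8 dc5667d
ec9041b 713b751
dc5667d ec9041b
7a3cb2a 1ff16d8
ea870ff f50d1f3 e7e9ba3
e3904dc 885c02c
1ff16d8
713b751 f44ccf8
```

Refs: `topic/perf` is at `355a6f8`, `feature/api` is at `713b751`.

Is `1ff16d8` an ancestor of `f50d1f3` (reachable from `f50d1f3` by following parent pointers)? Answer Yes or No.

Ancestors of f50d1f3 (commits reachable by following parents): {1ff16d8, 325b73a, f50d1f3, f803c43}.
1ff16d8 is in that set, so it is an ancestor of f50d1f3.

Yes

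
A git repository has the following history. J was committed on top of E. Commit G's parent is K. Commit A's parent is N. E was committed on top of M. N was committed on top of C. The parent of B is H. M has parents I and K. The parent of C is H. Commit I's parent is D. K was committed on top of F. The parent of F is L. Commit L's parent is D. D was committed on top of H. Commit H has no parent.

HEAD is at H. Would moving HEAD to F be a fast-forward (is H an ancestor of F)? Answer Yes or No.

Yes

A fast-forward from H to F is possible iff H is an ancestor of F.
Ancestors of F: {D, F, H, L}.
H is among them, so fast-forward is possible.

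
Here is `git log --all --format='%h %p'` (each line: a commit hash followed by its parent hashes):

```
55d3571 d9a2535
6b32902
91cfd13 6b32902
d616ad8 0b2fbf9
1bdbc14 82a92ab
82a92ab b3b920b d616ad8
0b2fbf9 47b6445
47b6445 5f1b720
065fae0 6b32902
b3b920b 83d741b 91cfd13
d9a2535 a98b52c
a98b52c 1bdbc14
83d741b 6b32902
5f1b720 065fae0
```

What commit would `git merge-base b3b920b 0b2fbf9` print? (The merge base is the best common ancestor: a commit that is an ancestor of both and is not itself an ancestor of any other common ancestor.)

Ancestors of b3b920b: {6b32902, 83d741b, 91cfd13, b3b920b}.
Ancestors of 0b2fbf9: {065fae0, 0b2fbf9, 47b6445, 5f1b720, 6b32902}.
Common ancestors: {6b32902}.
The only common ancestor is 6b32902, so it is the merge base.

6b32902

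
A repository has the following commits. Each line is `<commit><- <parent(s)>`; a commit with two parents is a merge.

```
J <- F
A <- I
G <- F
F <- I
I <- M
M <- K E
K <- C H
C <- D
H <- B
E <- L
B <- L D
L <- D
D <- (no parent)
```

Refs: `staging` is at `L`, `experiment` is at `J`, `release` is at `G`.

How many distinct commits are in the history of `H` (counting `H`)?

4

Walking parent pointers from H: reachable set = {B, D, H, L}.
That is 4 commits.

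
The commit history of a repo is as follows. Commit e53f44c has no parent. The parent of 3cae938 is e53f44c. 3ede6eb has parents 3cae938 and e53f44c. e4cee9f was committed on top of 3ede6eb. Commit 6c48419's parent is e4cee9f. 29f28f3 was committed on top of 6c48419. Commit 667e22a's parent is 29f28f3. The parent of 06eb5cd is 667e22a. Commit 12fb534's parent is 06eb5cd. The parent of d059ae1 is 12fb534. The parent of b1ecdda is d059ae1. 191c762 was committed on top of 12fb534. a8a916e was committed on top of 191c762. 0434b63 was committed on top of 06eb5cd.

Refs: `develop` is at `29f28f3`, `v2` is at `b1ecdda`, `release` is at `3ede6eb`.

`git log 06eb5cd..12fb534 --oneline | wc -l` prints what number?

Reachable from 12fb534: {06eb5cd, 12fb534, 29f28f3, 3cae938, 3ede6eb, 667e22a, 6c48419, e4cee9f, e53f44c}.
Reachable from 06eb5cd: {06eb5cd, 29f28f3, 3cae938, 3ede6eb, 667e22a, 6c48419, e4cee9f, e53f44c}.
In 12fb534's history but not 06eb5cd's: {12fb534} — 1 commit.

1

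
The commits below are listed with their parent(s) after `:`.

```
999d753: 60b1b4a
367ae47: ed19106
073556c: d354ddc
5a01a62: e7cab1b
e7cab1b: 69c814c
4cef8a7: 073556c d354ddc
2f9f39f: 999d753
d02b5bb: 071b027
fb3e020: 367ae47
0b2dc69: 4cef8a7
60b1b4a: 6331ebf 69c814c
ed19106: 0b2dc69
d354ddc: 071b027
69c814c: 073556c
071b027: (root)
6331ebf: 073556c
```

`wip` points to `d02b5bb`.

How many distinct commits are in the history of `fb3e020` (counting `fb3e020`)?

Walking parent pointers from fb3e020: reachable set = {071b027, 073556c, 0b2dc69, 367ae47, 4cef8a7, d354ddc, ed19106, fb3e020}.
That is 8 commits.

8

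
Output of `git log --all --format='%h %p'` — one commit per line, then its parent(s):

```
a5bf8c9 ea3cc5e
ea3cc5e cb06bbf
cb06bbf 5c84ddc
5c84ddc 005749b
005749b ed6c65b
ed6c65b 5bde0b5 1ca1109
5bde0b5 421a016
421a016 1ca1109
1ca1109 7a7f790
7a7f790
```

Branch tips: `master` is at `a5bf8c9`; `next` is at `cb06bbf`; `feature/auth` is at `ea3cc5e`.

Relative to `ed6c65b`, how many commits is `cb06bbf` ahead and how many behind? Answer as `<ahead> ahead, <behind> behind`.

Reachable from cb06bbf: {005749b, 1ca1109, 421a016, 5bde0b5, 5c84ddc, 7a7f790, cb06bbf, ed6c65b}.
Reachable from ed6c65b: {1ca1109, 421a016, 5bde0b5, 7a7f790, ed6c65b}.
Only in cb06bbf's history (ahead): {005749b, 5c84ddc, cb06bbf} — 3.
Only in ed6c65b's history (behind): {} — 0.

3 ahead, 0 behind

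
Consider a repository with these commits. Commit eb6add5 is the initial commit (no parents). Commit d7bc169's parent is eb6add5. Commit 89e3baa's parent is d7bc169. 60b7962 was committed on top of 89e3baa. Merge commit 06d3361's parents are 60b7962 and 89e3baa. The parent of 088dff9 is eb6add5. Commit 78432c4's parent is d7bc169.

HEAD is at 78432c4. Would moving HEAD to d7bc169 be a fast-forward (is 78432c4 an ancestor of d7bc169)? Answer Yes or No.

No

A fast-forward from 78432c4 to d7bc169 is possible iff 78432c4 is an ancestor of d7bc169.
Ancestors of d7bc169: {d7bc169, eb6add5}.
78432c4 is not among them, so fast-forward is not possible.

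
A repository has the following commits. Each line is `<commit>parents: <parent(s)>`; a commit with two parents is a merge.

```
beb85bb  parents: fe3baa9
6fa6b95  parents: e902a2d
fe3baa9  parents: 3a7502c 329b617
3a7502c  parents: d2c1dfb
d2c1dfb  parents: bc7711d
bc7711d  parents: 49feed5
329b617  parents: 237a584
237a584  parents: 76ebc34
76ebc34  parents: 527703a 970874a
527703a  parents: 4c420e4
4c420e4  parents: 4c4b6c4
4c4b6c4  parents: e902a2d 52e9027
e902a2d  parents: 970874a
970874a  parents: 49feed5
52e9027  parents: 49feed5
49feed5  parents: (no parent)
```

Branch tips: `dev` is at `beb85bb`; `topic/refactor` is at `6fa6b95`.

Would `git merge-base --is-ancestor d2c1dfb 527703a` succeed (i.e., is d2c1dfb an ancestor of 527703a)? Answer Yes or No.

Ancestors of 527703a: {49feed5, 4c420e4, 4c4b6c4, 527703a, 52e9027, 970874a, e902a2d}.
d2c1dfb is not in that set, so it is not an ancestor of 527703a.

No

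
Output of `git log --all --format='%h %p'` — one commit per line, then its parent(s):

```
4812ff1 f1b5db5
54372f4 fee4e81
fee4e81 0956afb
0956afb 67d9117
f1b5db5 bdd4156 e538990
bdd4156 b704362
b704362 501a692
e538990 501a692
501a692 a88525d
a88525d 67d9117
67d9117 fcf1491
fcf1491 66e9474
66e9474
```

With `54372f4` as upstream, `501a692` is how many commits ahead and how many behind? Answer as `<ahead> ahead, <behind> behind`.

Reachable from 501a692: {501a692, 66e9474, 67d9117, a88525d, fcf1491}.
Reachable from 54372f4: {0956afb, 54372f4, 66e9474, 67d9117, fcf1491, fee4e81}.
Only in 501a692's history (ahead): {501a692, a88525d} — 2.
Only in 54372f4's history (behind): {0956afb, 54372f4, fee4e81} — 3.

2 ahead, 3 behind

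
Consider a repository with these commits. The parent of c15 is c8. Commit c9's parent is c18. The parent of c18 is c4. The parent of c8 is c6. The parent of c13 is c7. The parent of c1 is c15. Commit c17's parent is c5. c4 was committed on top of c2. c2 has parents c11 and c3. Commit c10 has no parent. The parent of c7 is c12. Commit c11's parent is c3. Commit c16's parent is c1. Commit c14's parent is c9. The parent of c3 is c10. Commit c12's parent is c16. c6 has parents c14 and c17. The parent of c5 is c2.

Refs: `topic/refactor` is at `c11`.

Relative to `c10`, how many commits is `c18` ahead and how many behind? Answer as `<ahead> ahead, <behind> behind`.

5 ahead, 0 behind

Reachable from c18: {c10, c11, c18, c2, c3, c4}.
Reachable from c10: {c10}.
Only in c18's history (ahead): {c11, c18, c2, c3, c4} — 5.
Only in c10's history (behind): {} — 0.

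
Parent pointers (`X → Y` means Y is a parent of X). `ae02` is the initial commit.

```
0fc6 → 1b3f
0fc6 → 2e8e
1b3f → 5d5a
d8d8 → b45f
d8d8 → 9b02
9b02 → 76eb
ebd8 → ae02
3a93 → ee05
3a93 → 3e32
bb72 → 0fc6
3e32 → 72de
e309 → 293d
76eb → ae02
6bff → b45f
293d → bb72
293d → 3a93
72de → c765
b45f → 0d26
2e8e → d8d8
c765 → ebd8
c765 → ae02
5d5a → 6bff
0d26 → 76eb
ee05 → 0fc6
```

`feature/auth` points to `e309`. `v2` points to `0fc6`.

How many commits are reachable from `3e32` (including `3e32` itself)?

Walking parent pointers from 3e32: reachable set = {3e32, 72de, ae02, c765, ebd8}.
That is 5 commits.

5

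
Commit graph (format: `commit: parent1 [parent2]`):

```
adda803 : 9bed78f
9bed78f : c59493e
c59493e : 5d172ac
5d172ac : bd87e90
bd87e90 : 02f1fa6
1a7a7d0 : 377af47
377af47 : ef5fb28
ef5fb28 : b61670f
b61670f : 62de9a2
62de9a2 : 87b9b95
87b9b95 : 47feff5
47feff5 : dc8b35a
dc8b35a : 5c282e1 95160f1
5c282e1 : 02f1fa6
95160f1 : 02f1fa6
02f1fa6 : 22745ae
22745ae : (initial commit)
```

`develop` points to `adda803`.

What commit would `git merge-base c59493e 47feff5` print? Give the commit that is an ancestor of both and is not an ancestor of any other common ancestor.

02f1fa6

Ancestors of c59493e: {02f1fa6, 22745ae, 5d172ac, bd87e90, c59493e}.
Ancestors of 47feff5: {02f1fa6, 22745ae, 47feff5, 5c282e1, 95160f1, dc8b35a}.
Common ancestors: {02f1fa6, 22745ae}.
Among these, 02f1fa6 is not an ancestor of any other common ancestor — it is the merge base.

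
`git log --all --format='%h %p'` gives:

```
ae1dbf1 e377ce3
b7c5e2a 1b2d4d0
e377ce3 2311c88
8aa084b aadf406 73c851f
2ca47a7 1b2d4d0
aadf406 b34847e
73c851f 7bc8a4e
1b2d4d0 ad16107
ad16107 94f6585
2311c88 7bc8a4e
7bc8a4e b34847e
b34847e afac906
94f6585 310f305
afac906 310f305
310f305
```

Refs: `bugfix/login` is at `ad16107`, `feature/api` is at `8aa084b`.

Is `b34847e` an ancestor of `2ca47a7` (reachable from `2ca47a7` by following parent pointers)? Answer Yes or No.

No

Ancestors of 2ca47a7: {1b2d4d0, 2ca47a7, 310f305, 94f6585, ad16107}.
b34847e is not in that set, so it is not an ancestor of 2ca47a7.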